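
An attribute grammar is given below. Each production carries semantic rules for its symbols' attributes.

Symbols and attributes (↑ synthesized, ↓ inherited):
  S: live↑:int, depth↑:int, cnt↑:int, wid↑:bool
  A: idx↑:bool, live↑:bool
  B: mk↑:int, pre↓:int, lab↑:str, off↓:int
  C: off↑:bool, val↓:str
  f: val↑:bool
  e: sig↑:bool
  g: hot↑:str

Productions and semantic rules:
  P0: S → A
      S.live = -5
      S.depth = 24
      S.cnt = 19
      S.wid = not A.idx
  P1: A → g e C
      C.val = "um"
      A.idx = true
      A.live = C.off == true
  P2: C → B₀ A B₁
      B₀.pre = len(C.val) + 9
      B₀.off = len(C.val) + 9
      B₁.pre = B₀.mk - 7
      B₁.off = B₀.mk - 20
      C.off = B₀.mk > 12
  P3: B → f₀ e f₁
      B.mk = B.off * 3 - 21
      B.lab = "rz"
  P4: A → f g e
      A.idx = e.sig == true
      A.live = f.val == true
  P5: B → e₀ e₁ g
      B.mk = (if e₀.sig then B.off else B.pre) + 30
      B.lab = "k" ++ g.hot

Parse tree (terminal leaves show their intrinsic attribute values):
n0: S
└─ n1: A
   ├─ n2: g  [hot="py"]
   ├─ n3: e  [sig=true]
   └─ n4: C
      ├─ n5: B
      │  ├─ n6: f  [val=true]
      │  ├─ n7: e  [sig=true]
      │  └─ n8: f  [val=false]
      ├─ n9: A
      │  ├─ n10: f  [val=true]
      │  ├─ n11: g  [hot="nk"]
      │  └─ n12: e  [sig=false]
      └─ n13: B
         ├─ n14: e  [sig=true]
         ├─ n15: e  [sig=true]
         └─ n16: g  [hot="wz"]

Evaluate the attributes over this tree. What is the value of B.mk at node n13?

22

1. n2.hot = "py"  [terminal]
2. n3.sig = true  [terminal]
3. n4.val = "um"  ["um"]
4. n5.pre = 11  [len(C.val) + 9]
5. n5.off = 11  [len(C.val) + 9]
6. n6.val = true  [terminal]
7. n7.sig = true  [terminal]
8. n8.val = false  [terminal]
9. n5.mk = 12  [B.off * 3 - 21]
10. n5.lab = "rz"  ["rz"]
11. n10.val = true  [terminal]
12. n11.hot = "nk"  [terminal]
13. n12.sig = false  [terminal]
14. n9.idx = false  [e.sig == true]
15. n9.live = true  [f.val == true]
16. n13.pre = 5  [B₀.mk - 7]
17. n13.off = -8  [B₀.mk - 20]
18. n14.sig = true  [terminal]
19. n15.sig = true  [terminal]
20. n16.hot = "wz"  [terminal]
21. n13.mk = 22  [(if e₀.sig then B.off else B.pre) + 30]
22. n13.lab = "kwz"  ["k" ++ g.hot]
23. n4.off = false  [B₀.mk > 12]
24. n1.idx = true  [true]
25. n1.live = false  [C.off == true]
26. n0.live = -5  [-5]
27. n0.depth = 24  [24]
28. n0.cnt = 19  [19]
29. n0.wid = false  [not A.idx]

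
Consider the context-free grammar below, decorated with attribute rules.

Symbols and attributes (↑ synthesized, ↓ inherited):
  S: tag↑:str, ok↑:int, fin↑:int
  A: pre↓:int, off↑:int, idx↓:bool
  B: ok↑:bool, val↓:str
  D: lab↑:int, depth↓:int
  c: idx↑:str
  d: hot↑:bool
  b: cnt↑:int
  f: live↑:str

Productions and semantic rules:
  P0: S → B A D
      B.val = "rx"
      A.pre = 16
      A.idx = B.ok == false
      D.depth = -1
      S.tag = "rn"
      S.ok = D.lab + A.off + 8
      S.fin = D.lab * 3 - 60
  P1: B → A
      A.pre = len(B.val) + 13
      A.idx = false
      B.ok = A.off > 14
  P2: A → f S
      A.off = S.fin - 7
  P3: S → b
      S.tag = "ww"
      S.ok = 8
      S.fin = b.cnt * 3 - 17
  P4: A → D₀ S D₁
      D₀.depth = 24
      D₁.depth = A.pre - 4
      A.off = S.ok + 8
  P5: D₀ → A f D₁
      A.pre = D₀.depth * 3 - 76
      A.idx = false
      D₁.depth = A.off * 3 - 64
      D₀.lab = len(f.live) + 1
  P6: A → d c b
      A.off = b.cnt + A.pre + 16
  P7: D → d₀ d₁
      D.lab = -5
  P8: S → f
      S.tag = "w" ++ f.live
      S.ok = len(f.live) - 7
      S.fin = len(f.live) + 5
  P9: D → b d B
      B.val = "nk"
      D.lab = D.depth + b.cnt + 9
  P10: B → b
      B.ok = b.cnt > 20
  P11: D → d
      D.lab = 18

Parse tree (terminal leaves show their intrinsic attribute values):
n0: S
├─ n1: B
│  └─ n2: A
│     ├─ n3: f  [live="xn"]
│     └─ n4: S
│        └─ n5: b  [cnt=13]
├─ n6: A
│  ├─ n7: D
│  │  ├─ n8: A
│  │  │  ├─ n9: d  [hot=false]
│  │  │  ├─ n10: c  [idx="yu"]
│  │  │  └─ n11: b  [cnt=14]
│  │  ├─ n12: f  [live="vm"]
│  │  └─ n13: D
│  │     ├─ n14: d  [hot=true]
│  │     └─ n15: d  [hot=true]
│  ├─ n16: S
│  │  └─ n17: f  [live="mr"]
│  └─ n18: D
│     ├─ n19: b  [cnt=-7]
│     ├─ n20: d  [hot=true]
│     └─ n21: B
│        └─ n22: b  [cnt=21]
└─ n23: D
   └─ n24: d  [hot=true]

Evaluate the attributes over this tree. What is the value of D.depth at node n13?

1. n1.val = "rx"  ["rx"]
2. n2.pre = 15  [len(B.val) + 13]
3. n2.idx = false  [false]
4. n3.live = "xn"  [terminal]
5. n5.cnt = 13  [terminal]
6. n4.tag = "ww"  ["ww"]
7. n4.ok = 8  [8]
8. n4.fin = 22  [b.cnt * 3 - 17]
9. n2.off = 15  [S.fin - 7]
10. n1.ok = true  [A.off > 14]
11. n6.pre = 16  [16]
12. n6.idx = false  [B.ok == false]
13. n7.depth = 24  [24]
14. n8.pre = -4  [D₀.depth * 3 - 76]
15. n8.idx = false  [false]
16. n9.hot = false  [terminal]
17. n10.idx = "yu"  [terminal]
18. n11.cnt = 14  [terminal]
19. n8.off = 26  [b.cnt + A.pre + 16]
20. n12.live = "vm"  [terminal]
21. n13.depth = 14  [A.off * 3 - 64]
22. n14.hot = true  [terminal]
23. n15.hot = true  [terminal]
24. n13.lab = -5  [-5]
25. n7.lab = 3  [len(f.live) + 1]
26. n17.live = "mr"  [terminal]
27. n16.tag = "wmr"  ["w" ++ f.live]
28. n16.ok = -5  [len(f.live) - 7]
29. n16.fin = 7  [len(f.live) + 5]
30. n18.depth = 12  [A.pre - 4]
31. n19.cnt = -7  [terminal]
32. n20.hot = true  [terminal]
33. n21.val = "nk"  ["nk"]
34. n22.cnt = 21  [terminal]
35. n21.ok = true  [b.cnt > 20]
36. n18.lab = 14  [D.depth + b.cnt + 9]
37. n6.off = 3  [S.ok + 8]
38. n23.depth = -1  [-1]
39. n24.hot = true  [terminal]
40. n23.lab = 18  [18]
41. n0.tag = "rn"  ["rn"]
42. n0.ok = 29  [D.lab + A.off + 8]
43. n0.fin = -6  [D.lab * 3 - 60]

14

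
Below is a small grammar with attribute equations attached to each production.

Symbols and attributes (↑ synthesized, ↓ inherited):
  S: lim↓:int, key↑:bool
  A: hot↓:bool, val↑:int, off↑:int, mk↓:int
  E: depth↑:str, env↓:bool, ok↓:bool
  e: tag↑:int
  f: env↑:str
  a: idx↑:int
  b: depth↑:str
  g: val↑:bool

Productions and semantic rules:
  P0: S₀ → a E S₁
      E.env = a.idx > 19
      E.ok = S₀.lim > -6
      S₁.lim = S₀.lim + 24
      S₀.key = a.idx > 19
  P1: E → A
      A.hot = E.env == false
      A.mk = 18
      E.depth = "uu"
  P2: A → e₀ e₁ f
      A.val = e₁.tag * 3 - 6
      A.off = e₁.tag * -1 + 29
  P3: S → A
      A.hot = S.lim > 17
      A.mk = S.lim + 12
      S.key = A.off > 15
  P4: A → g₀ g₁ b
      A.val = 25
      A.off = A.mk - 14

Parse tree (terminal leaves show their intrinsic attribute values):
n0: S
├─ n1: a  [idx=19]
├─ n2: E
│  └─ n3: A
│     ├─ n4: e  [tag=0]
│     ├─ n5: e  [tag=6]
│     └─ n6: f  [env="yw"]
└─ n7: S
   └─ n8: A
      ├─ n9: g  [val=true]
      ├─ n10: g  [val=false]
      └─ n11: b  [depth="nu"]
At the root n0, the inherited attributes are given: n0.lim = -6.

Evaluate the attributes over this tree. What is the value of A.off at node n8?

1. n0.lim = -6  [given at root]
2. n1.idx = 19  [terminal]
3. n2.env = false  [a.idx > 19]
4. n2.ok = false  [S₀.lim > -6]
5. n3.hot = true  [E.env == false]
6. n3.mk = 18  [18]
7. n4.tag = 0  [terminal]
8. n5.tag = 6  [terminal]
9. n6.env = "yw"  [terminal]
10. n3.val = 12  [e₁.tag * 3 - 6]
11. n3.off = 23  [e₁.tag * -1 + 29]
12. n2.depth = "uu"  ["uu"]
13. n7.lim = 18  [S₀.lim + 24]
14. n8.hot = true  [S.lim > 17]
15. n8.mk = 30  [S.lim + 12]
16. n9.val = true  [terminal]
17. n10.val = false  [terminal]
18. n11.depth = "nu"  [terminal]
19. n8.val = 25  [25]
20. n8.off = 16  [A.mk - 14]
21. n7.key = true  [A.off > 15]
22. n0.key = false  [a.idx > 19]

16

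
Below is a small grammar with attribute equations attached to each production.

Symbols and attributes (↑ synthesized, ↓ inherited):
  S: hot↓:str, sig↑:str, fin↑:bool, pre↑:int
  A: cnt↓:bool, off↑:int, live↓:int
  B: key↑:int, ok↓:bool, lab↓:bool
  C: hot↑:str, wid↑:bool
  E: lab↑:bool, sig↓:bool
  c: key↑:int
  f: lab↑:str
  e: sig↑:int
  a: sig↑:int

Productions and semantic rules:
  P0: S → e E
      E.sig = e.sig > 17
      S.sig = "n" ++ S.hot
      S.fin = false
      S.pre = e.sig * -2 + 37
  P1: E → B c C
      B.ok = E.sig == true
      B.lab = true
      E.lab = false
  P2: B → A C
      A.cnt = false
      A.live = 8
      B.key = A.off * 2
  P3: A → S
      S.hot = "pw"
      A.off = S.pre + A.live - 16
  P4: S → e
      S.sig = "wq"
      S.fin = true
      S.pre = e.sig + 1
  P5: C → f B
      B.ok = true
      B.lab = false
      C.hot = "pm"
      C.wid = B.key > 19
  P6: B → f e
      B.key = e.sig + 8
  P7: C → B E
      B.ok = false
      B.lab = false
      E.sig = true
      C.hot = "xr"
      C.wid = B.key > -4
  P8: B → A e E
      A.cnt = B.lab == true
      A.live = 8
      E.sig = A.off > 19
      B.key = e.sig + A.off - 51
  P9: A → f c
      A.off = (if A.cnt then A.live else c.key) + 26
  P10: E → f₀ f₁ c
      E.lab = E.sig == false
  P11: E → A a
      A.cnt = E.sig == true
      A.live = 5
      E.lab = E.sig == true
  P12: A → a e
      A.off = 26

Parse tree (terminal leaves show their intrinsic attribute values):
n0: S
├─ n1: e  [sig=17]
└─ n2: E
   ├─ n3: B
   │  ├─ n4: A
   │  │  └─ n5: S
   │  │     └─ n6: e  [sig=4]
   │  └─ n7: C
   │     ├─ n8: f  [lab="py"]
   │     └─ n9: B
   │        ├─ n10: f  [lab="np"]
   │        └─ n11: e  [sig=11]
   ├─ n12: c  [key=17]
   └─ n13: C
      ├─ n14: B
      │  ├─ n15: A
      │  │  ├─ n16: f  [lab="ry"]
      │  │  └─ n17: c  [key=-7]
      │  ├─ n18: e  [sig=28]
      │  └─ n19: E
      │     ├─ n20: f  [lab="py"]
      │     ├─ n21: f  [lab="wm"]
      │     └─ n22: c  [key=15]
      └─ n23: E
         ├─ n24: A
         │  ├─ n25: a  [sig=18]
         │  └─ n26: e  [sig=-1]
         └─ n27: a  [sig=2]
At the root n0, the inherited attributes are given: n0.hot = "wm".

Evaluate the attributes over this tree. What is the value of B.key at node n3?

1. n0.hot = "wm"  [given at root]
2. n1.sig = 17  [terminal]
3. n2.sig = false  [e.sig > 17]
4. n3.ok = false  [E.sig == true]
5. n3.lab = true  [true]
6. n4.cnt = false  [false]
7. n4.live = 8  [8]
8. n5.hot = "pw"  ["pw"]
9. n6.sig = 4  [terminal]
10. n5.sig = "wq"  ["wq"]
11. n5.fin = true  [true]
12. n5.pre = 5  [e.sig + 1]
13. n4.off = -3  [S.pre + A.live - 16]
14. n8.lab = "py"  [terminal]
15. n9.ok = true  [true]
16. n9.lab = false  [false]
17. n10.lab = "np"  [terminal]
18. n11.sig = 11  [terminal]
19. n9.key = 19  [e.sig + 8]
20. n7.hot = "pm"  ["pm"]
21. n7.wid = false  [B.key > 19]
22. n3.key = -6  [A.off * 2]
23. n12.key = 17  [terminal]
24. n14.ok = false  [false]
25. n14.lab = false  [false]
26. n15.cnt = false  [B.lab == true]
27. n15.live = 8  [8]
28. n16.lab = "ry"  [terminal]
29. n17.key = -7  [terminal]
30. n15.off = 19  [(if A.cnt then A.live else c.key) + 26]
31. n18.sig = 28  [terminal]
32. n19.sig = false  [A.off > 19]
33. n20.lab = "py"  [terminal]
34. n21.lab = "wm"  [terminal]
35. n22.key = 15  [terminal]
36. n19.lab = true  [E.sig == false]
37. n14.key = -4  [e.sig + A.off - 51]
38. n23.sig = true  [true]
39. n24.cnt = true  [E.sig == true]
40. n24.live = 5  [5]
41. n25.sig = 18  [terminal]
42. n26.sig = -1  [terminal]
43. n24.off = 26  [26]
44. n27.sig = 2  [terminal]
45. n23.lab = true  [E.sig == true]
46. n13.hot = "xr"  ["xr"]
47. n13.wid = false  [B.key > -4]
48. n2.lab = false  [false]
49. n0.sig = "nwm"  ["n" ++ S.hot]
50. n0.fin = false  [false]
51. n0.pre = 3  [e.sig * -2 + 37]

-6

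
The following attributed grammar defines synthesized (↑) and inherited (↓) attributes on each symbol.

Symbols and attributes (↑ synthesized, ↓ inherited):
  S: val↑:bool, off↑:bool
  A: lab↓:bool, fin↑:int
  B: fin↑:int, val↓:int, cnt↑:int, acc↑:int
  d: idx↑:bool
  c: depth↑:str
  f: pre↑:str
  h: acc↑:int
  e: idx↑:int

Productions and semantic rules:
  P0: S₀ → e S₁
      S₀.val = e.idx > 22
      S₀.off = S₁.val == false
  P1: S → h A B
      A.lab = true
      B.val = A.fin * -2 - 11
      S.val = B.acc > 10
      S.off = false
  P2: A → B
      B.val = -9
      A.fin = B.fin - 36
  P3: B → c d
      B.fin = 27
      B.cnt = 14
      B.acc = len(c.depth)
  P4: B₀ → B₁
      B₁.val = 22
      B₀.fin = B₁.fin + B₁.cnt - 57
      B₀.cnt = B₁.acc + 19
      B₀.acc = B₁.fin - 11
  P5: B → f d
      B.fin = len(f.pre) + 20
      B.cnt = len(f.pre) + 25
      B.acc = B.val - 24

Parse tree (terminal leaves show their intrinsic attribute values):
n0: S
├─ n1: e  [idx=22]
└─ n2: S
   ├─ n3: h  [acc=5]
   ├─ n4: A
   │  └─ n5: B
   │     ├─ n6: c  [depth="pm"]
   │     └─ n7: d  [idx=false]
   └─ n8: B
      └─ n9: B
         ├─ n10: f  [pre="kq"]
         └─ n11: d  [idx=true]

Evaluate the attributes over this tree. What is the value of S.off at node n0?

1. n1.idx = 22  [terminal]
2. n3.acc = 5  [terminal]
3. n4.lab = true  [true]
4. n5.val = -9  [-9]
5. n6.depth = "pm"  [terminal]
6. n7.idx = false  [terminal]
7. n5.fin = 27  [27]
8. n5.cnt = 14  [14]
9. n5.acc = 2  [len(c.depth)]
10. n4.fin = -9  [B.fin - 36]
11. n8.val = 7  [A.fin * -2 - 11]
12. n9.val = 22  [22]
13. n10.pre = "kq"  [terminal]
14. n11.idx = true  [terminal]
15. n9.fin = 22  [len(f.pre) + 20]
16. n9.cnt = 27  [len(f.pre) + 25]
17. n9.acc = -2  [B.val - 24]
18. n8.fin = -8  [B₁.fin + B₁.cnt - 57]
19. n8.cnt = 17  [B₁.acc + 19]
20. n8.acc = 11  [B₁.fin - 11]
21. n2.val = true  [B.acc > 10]
22. n2.off = false  [false]
23. n0.val = false  [e.idx > 22]
24. n0.off = false  [S₁.val == false]

false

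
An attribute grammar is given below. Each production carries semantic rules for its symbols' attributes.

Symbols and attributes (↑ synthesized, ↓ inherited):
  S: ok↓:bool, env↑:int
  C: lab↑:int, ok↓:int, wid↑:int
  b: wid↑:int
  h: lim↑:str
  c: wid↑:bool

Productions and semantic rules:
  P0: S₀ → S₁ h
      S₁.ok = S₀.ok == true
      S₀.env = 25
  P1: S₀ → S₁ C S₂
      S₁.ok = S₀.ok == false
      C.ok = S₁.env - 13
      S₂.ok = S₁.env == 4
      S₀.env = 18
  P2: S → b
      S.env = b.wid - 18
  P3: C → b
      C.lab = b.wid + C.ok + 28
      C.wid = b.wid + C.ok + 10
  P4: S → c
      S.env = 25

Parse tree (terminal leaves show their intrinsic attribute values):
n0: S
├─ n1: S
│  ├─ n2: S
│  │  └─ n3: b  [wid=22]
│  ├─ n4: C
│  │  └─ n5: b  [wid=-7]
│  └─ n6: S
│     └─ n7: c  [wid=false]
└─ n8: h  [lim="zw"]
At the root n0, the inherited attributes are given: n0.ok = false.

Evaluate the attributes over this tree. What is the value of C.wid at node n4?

-6

1. n0.ok = false  [given at root]
2. n1.ok = false  [S₀.ok == true]
3. n2.ok = true  [S₀.ok == false]
4. n3.wid = 22  [terminal]
5. n2.env = 4  [b.wid - 18]
6. n4.ok = -9  [S₁.env - 13]
7. n5.wid = -7  [terminal]
8. n4.lab = 12  [b.wid + C.ok + 28]
9. n4.wid = -6  [b.wid + C.ok + 10]
10. n6.ok = true  [S₁.env == 4]
11. n7.wid = false  [terminal]
12. n6.env = 25  [25]
13. n1.env = 18  [18]
14. n8.lim = "zw"  [terminal]
15. n0.env = 25  [25]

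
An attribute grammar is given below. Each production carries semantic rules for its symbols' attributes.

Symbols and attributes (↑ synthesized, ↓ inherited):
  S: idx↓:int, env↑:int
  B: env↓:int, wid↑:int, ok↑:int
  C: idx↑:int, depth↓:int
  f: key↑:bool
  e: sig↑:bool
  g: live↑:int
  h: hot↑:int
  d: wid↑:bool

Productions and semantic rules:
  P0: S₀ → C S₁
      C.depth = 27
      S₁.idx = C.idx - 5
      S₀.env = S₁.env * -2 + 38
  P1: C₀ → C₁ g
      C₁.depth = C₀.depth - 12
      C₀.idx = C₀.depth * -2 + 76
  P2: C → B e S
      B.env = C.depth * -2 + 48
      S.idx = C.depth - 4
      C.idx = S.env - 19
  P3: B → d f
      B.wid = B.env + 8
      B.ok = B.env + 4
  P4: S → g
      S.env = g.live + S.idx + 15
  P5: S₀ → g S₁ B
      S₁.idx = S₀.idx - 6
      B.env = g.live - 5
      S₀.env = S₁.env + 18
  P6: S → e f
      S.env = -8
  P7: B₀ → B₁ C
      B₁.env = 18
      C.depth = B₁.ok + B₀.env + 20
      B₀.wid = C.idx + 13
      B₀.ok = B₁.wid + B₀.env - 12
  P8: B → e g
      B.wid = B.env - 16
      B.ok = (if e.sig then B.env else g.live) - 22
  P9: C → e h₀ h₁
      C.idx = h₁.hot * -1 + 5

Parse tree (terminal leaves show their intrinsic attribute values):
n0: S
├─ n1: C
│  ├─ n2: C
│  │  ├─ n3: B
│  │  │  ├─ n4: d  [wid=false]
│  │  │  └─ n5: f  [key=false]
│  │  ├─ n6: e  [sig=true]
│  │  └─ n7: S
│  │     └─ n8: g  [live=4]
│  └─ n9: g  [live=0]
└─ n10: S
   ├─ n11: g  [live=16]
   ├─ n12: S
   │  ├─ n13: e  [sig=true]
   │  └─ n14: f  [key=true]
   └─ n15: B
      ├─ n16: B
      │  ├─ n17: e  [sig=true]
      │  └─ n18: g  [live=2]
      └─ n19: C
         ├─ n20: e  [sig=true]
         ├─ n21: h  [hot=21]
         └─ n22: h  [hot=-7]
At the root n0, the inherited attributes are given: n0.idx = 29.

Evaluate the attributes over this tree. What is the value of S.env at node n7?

1. n0.idx = 29  [given at root]
2. n1.depth = 27  [27]
3. n2.depth = 15  [C₀.depth - 12]
4. n3.env = 18  [C.depth * -2 + 48]
5. n4.wid = false  [terminal]
6. n5.key = false  [terminal]
7. n3.wid = 26  [B.env + 8]
8. n3.ok = 22  [B.env + 4]
9. n6.sig = true  [terminal]
10. n7.idx = 11  [C.depth - 4]
11. n8.live = 4  [terminal]
12. n7.env = 30  [g.live + S.idx + 15]
13. n2.idx = 11  [S.env - 19]
14. n9.live = 0  [terminal]
15. n1.idx = 22  [C₀.depth * -2 + 76]
16. n10.idx = 17  [C.idx - 5]
17. n11.live = 16  [terminal]
18. n12.idx = 11  [S₀.idx - 6]
19. n13.sig = true  [terminal]
20. n14.key = true  [terminal]
21. n12.env = -8  [-8]
22. n15.env = 11  [g.live - 5]
23. n16.env = 18  [18]
24. n17.sig = true  [terminal]
25. n18.live = 2  [terminal]
26. n16.wid = 2  [B.env - 16]
27. n16.ok = -4  [(if e.sig then B.env else g.live) - 22]
28. n19.depth = 27  [B₁.ok + B₀.env + 20]
29. n20.sig = true  [terminal]
30. n21.hot = 21  [terminal]
31. n22.hot = -7  [terminal]
32. n19.idx = 12  [h₁.hot * -1 + 5]
33. n15.wid = 25  [C.idx + 13]
34. n15.ok = 1  [B₁.wid + B₀.env - 12]
35. n10.env = 10  [S₁.env + 18]
36. n0.env = 18  [S₁.env * -2 + 38]

30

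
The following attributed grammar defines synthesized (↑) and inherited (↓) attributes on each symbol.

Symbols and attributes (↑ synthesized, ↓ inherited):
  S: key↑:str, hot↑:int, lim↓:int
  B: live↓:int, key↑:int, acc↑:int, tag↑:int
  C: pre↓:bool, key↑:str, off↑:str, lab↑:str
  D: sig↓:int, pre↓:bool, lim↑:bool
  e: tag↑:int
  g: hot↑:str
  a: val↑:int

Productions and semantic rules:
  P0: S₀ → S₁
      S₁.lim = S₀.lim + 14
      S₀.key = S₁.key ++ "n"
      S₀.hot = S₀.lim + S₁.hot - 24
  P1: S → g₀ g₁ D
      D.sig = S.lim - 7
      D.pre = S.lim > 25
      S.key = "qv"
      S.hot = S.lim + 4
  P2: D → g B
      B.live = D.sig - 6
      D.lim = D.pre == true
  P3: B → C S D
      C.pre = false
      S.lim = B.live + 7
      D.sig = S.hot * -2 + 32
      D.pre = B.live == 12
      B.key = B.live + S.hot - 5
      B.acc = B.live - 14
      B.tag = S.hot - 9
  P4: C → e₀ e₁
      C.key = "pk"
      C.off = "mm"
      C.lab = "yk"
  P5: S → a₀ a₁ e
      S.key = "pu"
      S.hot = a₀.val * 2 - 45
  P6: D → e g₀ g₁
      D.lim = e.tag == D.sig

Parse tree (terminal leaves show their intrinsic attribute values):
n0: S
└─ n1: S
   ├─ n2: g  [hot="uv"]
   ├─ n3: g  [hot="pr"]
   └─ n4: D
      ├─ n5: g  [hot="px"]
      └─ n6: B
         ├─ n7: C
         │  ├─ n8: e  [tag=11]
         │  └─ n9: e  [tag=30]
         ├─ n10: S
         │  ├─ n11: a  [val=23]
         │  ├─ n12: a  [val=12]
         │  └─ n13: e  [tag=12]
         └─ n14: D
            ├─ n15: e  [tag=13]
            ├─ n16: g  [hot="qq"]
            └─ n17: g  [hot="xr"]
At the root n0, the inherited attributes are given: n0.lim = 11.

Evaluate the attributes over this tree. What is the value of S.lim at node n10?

1. n0.lim = 11  [given at root]
2. n1.lim = 25  [S₀.lim + 14]
3. n2.hot = "uv"  [terminal]
4. n3.hot = "pr"  [terminal]
5. n4.sig = 18  [S.lim - 7]
6. n4.pre = false  [S.lim > 25]
7. n5.hot = "px"  [terminal]
8. n6.live = 12  [D.sig - 6]
9. n7.pre = false  [false]
10. n8.tag = 11  [terminal]
11. n9.tag = 30  [terminal]
12. n7.key = "pk"  ["pk"]
13. n7.off = "mm"  ["mm"]
14. n7.lab = "yk"  ["yk"]
15. n10.lim = 19  [B.live + 7]
16. n11.val = 23  [terminal]
17. n12.val = 12  [terminal]
18. n13.tag = 12  [terminal]
19. n10.key = "pu"  ["pu"]
20. n10.hot = 1  [a₀.val * 2 - 45]
21. n14.sig = 30  [S.hot * -2 + 32]
22. n14.pre = true  [B.live == 12]
23. n15.tag = 13  [terminal]
24. n16.hot = "qq"  [terminal]
25. n17.hot = "xr"  [terminal]
26. n14.lim = false  [e.tag == D.sig]
27. n6.key = 8  [B.live + S.hot - 5]
28. n6.acc = -2  [B.live - 14]
29. n6.tag = -8  [S.hot - 9]
30. n4.lim = false  [D.pre == true]
31. n1.key = "qv"  ["qv"]
32. n1.hot = 29  [S.lim + 4]
33. n0.key = "qvn"  [S₁.key ++ "n"]
34. n0.hot = 16  [S₀.lim + S₁.hot - 24]

19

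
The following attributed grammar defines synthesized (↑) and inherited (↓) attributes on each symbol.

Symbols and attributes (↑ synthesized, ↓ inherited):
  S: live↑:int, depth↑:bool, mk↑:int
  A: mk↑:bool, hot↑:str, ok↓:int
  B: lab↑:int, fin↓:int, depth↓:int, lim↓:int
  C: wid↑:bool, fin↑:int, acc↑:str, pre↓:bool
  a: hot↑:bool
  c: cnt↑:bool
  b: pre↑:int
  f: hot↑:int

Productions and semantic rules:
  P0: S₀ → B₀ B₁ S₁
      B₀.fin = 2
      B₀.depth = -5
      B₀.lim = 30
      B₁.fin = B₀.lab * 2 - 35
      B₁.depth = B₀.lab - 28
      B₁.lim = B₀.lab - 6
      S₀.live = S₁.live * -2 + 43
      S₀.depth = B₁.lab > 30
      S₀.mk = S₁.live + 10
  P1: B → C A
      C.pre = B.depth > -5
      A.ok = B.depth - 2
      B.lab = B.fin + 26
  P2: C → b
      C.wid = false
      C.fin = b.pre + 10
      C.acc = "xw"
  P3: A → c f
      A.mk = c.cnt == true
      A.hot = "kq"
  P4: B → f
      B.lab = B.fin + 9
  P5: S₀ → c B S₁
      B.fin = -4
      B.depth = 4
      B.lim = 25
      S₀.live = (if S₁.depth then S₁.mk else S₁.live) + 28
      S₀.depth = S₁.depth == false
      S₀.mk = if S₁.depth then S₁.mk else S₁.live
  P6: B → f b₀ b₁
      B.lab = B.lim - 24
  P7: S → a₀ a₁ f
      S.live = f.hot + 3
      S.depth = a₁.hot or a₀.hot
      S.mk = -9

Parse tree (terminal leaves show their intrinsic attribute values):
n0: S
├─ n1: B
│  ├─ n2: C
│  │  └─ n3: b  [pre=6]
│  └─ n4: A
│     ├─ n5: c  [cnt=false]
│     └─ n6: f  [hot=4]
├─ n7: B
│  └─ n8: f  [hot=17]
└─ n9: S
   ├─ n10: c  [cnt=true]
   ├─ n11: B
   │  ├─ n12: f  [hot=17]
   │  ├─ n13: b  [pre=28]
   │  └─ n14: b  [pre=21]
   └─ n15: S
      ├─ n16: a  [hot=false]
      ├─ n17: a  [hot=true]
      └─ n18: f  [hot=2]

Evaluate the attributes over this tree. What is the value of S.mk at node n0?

1. n1.fin = 2  [2]
2. n1.depth = -5  [-5]
3. n1.lim = 30  [30]
4. n2.pre = false  [B.depth > -5]
5. n3.pre = 6  [terminal]
6. n2.wid = false  [false]
7. n2.fin = 16  [b.pre + 10]
8. n2.acc = "xw"  ["xw"]
9. n4.ok = -7  [B.depth - 2]
10. n5.cnt = false  [terminal]
11. n6.hot = 4  [terminal]
12. n4.mk = false  [c.cnt == true]
13. n4.hot = "kq"  ["kq"]
14. n1.lab = 28  [B.fin + 26]
15. n7.fin = 21  [B₀.lab * 2 - 35]
16. n7.depth = 0  [B₀.lab - 28]
17. n7.lim = 22  [B₀.lab - 6]
18. n8.hot = 17  [terminal]
19. n7.lab = 30  [B.fin + 9]
20. n10.cnt = true  [terminal]
21. n11.fin = -4  [-4]
22. n11.depth = 4  [4]
23. n11.lim = 25  [25]
24. n12.hot = 17  [terminal]
25. n13.pre = 28  [terminal]
26. n14.pre = 21  [terminal]
27. n11.lab = 1  [B.lim - 24]
28. n16.hot = false  [terminal]
29. n17.hot = true  [terminal]
30. n18.hot = 2  [terminal]
31. n15.live = 5  [f.hot + 3]
32. n15.depth = true  [a₁.hot or a₀.hot]
33. n15.mk = -9  [-9]
34. n9.live = 19  [(if S₁.depth then S₁.mk else S₁.live) + 28]
35. n9.depth = false  [S₁.depth == false]
36. n9.mk = -9  [if S₁.depth then S₁.mk else S₁.live]
37. n0.live = 5  [S₁.live * -2 + 43]
38. n0.depth = false  [B₁.lab > 30]
39. n0.mk = 29  [S₁.live + 10]

29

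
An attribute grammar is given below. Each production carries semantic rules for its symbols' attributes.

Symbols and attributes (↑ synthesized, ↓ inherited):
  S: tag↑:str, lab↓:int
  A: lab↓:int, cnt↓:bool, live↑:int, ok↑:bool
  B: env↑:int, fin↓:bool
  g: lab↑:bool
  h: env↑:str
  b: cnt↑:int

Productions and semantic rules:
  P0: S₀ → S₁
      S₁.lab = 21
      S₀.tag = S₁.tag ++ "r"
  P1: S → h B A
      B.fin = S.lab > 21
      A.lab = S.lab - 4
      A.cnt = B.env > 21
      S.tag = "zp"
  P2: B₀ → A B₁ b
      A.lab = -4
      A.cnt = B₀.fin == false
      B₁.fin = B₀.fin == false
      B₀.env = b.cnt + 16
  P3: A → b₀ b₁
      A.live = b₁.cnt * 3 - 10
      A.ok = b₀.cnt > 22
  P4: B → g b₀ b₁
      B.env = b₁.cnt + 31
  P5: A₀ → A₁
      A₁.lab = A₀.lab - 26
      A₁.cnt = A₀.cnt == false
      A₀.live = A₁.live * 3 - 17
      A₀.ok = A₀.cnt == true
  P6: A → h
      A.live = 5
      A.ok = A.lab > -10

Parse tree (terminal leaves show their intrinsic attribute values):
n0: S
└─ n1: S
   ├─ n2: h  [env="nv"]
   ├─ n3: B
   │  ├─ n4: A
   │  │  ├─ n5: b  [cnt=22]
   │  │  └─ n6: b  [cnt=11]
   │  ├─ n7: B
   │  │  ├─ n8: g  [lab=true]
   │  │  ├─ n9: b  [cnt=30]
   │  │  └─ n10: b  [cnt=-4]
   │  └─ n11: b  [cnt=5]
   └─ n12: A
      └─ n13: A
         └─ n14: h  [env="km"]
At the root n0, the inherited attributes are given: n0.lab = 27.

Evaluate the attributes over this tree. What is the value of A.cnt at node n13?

true

1. n0.lab = 27  [given at root]
2. n1.lab = 21  [21]
3. n2.env = "nv"  [terminal]
4. n3.fin = false  [S.lab > 21]
5. n4.lab = -4  [-4]
6. n4.cnt = true  [B₀.fin == false]
7. n5.cnt = 22  [terminal]
8. n6.cnt = 11  [terminal]
9. n4.live = 23  [b₁.cnt * 3 - 10]
10. n4.ok = false  [b₀.cnt > 22]
11. n7.fin = true  [B₀.fin == false]
12. n8.lab = true  [terminal]
13. n9.cnt = 30  [terminal]
14. n10.cnt = -4  [terminal]
15. n7.env = 27  [b₁.cnt + 31]
16. n11.cnt = 5  [terminal]
17. n3.env = 21  [b.cnt + 16]
18. n12.lab = 17  [S.lab - 4]
19. n12.cnt = false  [B.env > 21]
20. n13.lab = -9  [A₀.lab - 26]
21. n13.cnt = true  [A₀.cnt == false]
22. n14.env = "km"  [terminal]
23. n13.live = 5  [5]
24. n13.ok = true  [A.lab > -10]
25. n12.live = -2  [A₁.live * 3 - 17]
26. n12.ok = false  [A₀.cnt == true]
27. n1.tag = "zp"  ["zp"]
28. n0.tag = "zpr"  [S₁.tag ++ "r"]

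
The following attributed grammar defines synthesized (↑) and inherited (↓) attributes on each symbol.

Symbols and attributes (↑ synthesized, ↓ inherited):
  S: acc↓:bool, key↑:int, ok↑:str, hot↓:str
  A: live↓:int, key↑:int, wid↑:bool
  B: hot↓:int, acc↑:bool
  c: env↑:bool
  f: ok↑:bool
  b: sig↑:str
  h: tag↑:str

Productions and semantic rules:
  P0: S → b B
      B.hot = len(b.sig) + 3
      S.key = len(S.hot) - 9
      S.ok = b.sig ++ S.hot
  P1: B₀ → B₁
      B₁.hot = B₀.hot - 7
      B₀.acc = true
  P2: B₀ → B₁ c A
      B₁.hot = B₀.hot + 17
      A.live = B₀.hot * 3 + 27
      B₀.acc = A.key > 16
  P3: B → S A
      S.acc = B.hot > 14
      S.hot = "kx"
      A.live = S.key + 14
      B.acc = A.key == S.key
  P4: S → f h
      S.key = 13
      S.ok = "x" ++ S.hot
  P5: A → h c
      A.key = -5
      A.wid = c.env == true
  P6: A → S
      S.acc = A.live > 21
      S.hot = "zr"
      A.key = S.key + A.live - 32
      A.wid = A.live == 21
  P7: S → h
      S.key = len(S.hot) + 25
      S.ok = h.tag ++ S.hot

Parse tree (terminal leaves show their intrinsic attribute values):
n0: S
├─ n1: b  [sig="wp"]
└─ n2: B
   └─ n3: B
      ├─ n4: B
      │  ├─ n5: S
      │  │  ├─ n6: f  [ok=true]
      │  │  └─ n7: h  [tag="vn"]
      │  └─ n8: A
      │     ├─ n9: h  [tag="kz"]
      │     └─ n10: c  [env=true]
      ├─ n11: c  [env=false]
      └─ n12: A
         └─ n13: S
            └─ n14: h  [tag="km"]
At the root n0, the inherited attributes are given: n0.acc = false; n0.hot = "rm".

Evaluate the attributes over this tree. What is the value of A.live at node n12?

1. n0.acc = false  [given at root]
2. n0.hot = "rm"  [given at root]
3. n1.sig = "wp"  [terminal]
4. n2.hot = 5  [len(b.sig) + 3]
5. n3.hot = -2  [B₀.hot - 7]
6. n4.hot = 15  [B₀.hot + 17]
7. n5.acc = true  [B.hot > 14]
8. n5.hot = "kx"  ["kx"]
9. n6.ok = true  [terminal]
10. n7.tag = "vn"  [terminal]
11. n5.key = 13  [13]
12. n5.ok = "xkx"  ["x" ++ S.hot]
13. n8.live = 27  [S.key + 14]
14. n9.tag = "kz"  [terminal]
15. n10.env = true  [terminal]
16. n8.key = -5  [-5]
17. n8.wid = true  [c.env == true]
18. n4.acc = false  [A.key == S.key]
19. n11.env = false  [terminal]
20. n12.live = 21  [B₀.hot * 3 + 27]
21. n13.acc = false  [A.live > 21]
22. n13.hot = "zr"  ["zr"]
23. n14.tag = "km"  [terminal]
24. n13.key = 27  [len(S.hot) + 25]
25. n13.ok = "kmzr"  [h.tag ++ S.hot]
26. n12.key = 16  [S.key + A.live - 32]
27. n12.wid = true  [A.live == 21]
28. n3.acc = false  [A.key > 16]
29. n2.acc = true  [true]
30. n0.key = -7  [len(S.hot) - 9]
31. n0.ok = "wprm"  [b.sig ++ S.hot]

21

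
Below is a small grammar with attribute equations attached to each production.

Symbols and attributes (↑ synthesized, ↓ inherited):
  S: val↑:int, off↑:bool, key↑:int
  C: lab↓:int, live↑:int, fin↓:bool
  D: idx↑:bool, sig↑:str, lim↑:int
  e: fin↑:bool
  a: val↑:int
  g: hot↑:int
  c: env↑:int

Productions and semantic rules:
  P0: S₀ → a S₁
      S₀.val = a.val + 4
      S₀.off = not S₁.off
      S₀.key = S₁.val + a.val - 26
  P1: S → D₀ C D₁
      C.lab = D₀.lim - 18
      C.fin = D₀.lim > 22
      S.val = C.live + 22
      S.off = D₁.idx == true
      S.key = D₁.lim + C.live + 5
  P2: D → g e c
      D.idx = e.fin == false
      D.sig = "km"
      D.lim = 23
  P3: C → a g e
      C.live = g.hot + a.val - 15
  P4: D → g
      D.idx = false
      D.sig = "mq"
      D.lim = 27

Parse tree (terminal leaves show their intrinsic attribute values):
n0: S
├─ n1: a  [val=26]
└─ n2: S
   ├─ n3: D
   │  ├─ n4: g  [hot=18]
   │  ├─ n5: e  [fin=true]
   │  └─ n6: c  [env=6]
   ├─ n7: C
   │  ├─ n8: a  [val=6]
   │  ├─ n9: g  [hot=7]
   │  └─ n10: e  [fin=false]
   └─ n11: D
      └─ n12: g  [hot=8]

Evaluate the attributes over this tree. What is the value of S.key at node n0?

1. n1.val = 26  [terminal]
2. n4.hot = 18  [terminal]
3. n5.fin = true  [terminal]
4. n6.env = 6  [terminal]
5. n3.idx = false  [e.fin == false]
6. n3.sig = "km"  ["km"]
7. n3.lim = 23  [23]
8. n7.lab = 5  [D₀.lim - 18]
9. n7.fin = true  [D₀.lim > 22]
10. n8.val = 6  [terminal]
11. n9.hot = 7  [terminal]
12. n10.fin = false  [terminal]
13. n7.live = -2  [g.hot + a.val - 15]
14. n12.hot = 8  [terminal]
15. n11.idx = false  [false]
16. n11.sig = "mq"  ["mq"]
17. n11.lim = 27  [27]
18. n2.val = 20  [C.live + 22]
19. n2.off = false  [D₁.idx == true]
20. n2.key = 30  [D₁.lim + C.live + 5]
21. n0.val = 30  [a.val + 4]
22. n0.off = true  [not S₁.off]
23. n0.key = 20  [S₁.val + a.val - 26]

20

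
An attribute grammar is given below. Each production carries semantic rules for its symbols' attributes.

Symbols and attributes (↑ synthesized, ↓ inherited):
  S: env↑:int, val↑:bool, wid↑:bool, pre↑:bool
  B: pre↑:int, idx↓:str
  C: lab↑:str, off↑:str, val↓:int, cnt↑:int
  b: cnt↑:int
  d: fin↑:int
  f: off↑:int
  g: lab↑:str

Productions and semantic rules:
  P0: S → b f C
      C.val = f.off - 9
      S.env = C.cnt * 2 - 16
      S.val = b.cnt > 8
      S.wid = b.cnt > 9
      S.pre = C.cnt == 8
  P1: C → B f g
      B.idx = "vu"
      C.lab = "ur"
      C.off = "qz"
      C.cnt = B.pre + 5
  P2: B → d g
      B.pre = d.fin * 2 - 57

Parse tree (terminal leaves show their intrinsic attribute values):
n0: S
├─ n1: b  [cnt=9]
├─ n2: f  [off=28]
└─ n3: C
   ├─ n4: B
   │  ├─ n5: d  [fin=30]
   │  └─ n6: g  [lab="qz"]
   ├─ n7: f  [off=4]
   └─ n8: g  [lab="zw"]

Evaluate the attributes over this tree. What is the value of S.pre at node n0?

1. n1.cnt = 9  [terminal]
2. n2.off = 28  [terminal]
3. n3.val = 19  [f.off - 9]
4. n4.idx = "vu"  ["vu"]
5. n5.fin = 30  [terminal]
6. n6.lab = "qz"  [terminal]
7. n4.pre = 3  [d.fin * 2 - 57]
8. n7.off = 4  [terminal]
9. n8.lab = "zw"  [terminal]
10. n3.lab = "ur"  ["ur"]
11. n3.off = "qz"  ["qz"]
12. n3.cnt = 8  [B.pre + 5]
13. n0.env = 0  [C.cnt * 2 - 16]
14. n0.val = true  [b.cnt > 8]
15. n0.wid = false  [b.cnt > 9]
16. n0.pre = true  [C.cnt == 8]

true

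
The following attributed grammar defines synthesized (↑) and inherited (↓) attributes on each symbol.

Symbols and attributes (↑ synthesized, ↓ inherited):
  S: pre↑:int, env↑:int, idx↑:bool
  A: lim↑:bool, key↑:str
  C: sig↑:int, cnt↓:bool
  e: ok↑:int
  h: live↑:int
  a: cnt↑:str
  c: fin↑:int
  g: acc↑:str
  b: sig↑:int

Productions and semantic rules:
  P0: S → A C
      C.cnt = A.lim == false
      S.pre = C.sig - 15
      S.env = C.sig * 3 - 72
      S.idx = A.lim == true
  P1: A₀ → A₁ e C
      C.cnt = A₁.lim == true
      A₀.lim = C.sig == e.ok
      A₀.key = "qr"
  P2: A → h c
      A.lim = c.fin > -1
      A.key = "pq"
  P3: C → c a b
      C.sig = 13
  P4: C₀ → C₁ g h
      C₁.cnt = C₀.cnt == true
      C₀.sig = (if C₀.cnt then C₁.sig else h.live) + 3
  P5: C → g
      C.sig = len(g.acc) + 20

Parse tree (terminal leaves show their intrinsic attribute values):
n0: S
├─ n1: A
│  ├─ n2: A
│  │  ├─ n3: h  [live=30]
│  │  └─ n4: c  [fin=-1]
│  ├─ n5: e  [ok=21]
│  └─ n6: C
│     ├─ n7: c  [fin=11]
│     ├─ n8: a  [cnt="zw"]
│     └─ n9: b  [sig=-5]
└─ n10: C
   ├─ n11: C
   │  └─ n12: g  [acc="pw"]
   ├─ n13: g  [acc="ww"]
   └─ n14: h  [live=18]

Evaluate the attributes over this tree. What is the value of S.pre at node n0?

1. n3.live = 30  [terminal]
2. n4.fin = -1  [terminal]
3. n2.lim = false  [c.fin > -1]
4. n2.key = "pq"  ["pq"]
5. n5.ok = 21  [terminal]
6. n6.cnt = false  [A₁.lim == true]
7. n7.fin = 11  [terminal]
8. n8.cnt = "zw"  [terminal]
9. n9.sig = -5  [terminal]
10. n6.sig = 13  [13]
11. n1.lim = false  [C.sig == e.ok]
12. n1.key = "qr"  ["qr"]
13. n10.cnt = true  [A.lim == false]
14. n11.cnt = true  [C₀.cnt == true]
15. n12.acc = "pw"  [terminal]
16. n11.sig = 22  [len(g.acc) + 20]
17. n13.acc = "ww"  [terminal]
18. n14.live = 18  [terminal]
19. n10.sig = 25  [(if C₀.cnt then C₁.sig else h.live) + 3]
20. n0.pre = 10  [C.sig - 15]
21. n0.env = 3  [C.sig * 3 - 72]
22. n0.idx = false  [A.lim == true]

10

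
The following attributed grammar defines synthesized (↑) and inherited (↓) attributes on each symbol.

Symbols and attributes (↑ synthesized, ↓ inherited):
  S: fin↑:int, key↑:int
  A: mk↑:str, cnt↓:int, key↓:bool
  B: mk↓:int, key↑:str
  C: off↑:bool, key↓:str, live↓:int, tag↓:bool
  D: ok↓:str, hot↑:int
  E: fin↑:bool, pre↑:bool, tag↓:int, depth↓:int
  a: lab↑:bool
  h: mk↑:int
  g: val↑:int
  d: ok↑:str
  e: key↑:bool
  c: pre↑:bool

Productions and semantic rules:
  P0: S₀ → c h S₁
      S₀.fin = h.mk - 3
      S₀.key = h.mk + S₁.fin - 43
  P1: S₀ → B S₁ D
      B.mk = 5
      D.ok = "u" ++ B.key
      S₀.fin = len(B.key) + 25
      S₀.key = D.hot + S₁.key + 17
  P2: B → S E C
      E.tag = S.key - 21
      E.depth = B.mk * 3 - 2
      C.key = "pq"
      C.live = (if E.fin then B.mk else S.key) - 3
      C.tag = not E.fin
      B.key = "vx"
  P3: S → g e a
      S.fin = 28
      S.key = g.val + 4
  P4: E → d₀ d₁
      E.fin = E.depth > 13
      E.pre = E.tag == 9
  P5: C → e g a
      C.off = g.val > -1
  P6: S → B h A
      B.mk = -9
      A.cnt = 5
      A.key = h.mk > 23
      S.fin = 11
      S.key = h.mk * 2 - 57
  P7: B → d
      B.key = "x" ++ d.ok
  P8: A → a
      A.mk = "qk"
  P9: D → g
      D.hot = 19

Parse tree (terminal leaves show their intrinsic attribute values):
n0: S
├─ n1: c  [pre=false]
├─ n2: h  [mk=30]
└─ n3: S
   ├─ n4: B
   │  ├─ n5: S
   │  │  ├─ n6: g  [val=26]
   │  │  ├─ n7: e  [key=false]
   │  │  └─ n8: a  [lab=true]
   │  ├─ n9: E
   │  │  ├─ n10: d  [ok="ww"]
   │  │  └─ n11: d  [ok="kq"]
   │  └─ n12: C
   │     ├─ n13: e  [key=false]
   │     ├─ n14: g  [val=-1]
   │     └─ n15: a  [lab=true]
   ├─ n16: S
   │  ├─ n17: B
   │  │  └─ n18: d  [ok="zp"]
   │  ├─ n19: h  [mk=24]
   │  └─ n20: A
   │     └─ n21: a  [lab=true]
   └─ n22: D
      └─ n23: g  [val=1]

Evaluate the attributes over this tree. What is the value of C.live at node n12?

27

1. n1.pre = false  [terminal]
2. n2.mk = 30  [terminal]
3. n4.mk = 5  [5]
4. n6.val = 26  [terminal]
5. n7.key = false  [terminal]
6. n8.lab = true  [terminal]
7. n5.fin = 28  [28]
8. n5.key = 30  [g.val + 4]
9. n9.tag = 9  [S.key - 21]
10. n9.depth = 13  [B.mk * 3 - 2]
11. n10.ok = "ww"  [terminal]
12. n11.ok = "kq"  [terminal]
13. n9.fin = false  [E.depth > 13]
14. n9.pre = true  [E.tag == 9]
15. n12.key = "pq"  ["pq"]
16. n12.live = 27  [(if E.fin then B.mk else S.key) - 3]
17. n12.tag = true  [not E.fin]
18. n13.key = false  [terminal]
19. n14.val = -1  [terminal]
20. n15.lab = true  [terminal]
21. n12.off = false  [g.val > -1]
22. n4.key = "vx"  ["vx"]
23. n17.mk = -9  [-9]
24. n18.ok = "zp"  [terminal]
25. n17.key = "xzp"  ["x" ++ d.ok]
26. n19.mk = 24  [terminal]
27. n20.cnt = 5  [5]
28. n20.key = true  [h.mk > 23]
29. n21.lab = true  [terminal]
30. n20.mk = "qk"  ["qk"]
31. n16.fin = 11  [11]
32. n16.key = -9  [h.mk * 2 - 57]
33. n22.ok = "uvx"  ["u" ++ B.key]
34. n23.val = 1  [terminal]
35. n22.hot = 19  [19]
36. n3.fin = 27  [len(B.key) + 25]
37. n3.key = 27  [D.hot + S₁.key + 17]
38. n0.fin = 27  [h.mk - 3]
39. n0.key = 14  [h.mk + S₁.fin - 43]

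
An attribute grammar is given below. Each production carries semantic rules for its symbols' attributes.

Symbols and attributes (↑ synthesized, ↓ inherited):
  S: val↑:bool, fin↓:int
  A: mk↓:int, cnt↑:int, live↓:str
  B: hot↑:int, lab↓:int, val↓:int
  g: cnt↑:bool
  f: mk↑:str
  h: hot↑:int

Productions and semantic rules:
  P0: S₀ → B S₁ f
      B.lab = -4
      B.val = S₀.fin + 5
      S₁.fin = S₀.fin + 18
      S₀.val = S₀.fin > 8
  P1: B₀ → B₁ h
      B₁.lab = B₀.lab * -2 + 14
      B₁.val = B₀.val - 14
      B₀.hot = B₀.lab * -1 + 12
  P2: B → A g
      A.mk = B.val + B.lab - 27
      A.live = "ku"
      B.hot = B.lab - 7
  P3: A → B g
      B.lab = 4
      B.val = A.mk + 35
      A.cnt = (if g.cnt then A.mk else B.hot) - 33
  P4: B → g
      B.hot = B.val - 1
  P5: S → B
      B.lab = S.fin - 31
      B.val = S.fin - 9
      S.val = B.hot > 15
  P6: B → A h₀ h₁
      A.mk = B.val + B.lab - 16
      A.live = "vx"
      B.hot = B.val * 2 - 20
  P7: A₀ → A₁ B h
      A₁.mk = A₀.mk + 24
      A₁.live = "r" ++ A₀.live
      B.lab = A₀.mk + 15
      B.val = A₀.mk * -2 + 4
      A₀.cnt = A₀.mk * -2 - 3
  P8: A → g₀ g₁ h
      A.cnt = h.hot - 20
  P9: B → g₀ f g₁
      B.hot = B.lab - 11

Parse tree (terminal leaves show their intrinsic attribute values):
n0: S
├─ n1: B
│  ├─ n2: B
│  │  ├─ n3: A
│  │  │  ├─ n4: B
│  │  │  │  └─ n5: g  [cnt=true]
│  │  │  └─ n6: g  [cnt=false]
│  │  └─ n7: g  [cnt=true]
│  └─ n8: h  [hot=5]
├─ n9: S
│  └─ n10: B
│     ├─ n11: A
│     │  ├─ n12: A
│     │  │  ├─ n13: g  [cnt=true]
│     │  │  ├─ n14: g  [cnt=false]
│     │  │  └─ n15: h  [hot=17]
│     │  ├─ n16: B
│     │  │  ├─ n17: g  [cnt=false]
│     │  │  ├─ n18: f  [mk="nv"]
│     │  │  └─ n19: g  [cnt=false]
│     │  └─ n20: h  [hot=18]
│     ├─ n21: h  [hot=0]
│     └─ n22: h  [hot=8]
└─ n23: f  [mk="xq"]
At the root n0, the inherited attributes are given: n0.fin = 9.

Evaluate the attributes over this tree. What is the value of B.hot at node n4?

1. n0.fin = 9  [given at root]
2. n1.lab = -4  [-4]
3. n1.val = 14  [S₀.fin + 5]
4. n2.lab = 22  [B₀.lab * -2 + 14]
5. n2.val = 0  [B₀.val - 14]
6. n3.mk = -5  [B.val + B.lab - 27]
7. n3.live = "ku"  ["ku"]
8. n4.lab = 4  [4]
9. n4.val = 30  [A.mk + 35]
10. n5.cnt = true  [terminal]
11. n4.hot = 29  [B.val - 1]
12. n6.cnt = false  [terminal]
13. n3.cnt = -4  [(if g.cnt then A.mk else B.hot) - 33]
14. n7.cnt = true  [terminal]
15. n2.hot = 15  [B.lab - 7]
16. n8.hot = 5  [terminal]
17. n1.hot = 16  [B₀.lab * -1 + 12]
18. n9.fin = 27  [S₀.fin + 18]
19. n10.lab = -4  [S.fin - 31]
20. n10.val = 18  [S.fin - 9]
21. n11.mk = -2  [B.val + B.lab - 16]
22. n11.live = "vx"  ["vx"]
23. n12.mk = 22  [A₀.mk + 24]
24. n12.live = "rvx"  ["r" ++ A₀.live]
25. n13.cnt = true  [terminal]
26. n14.cnt = false  [terminal]
27. n15.hot = 17  [terminal]
28. n12.cnt = -3  [h.hot - 20]
29. n16.lab = 13  [A₀.mk + 15]
30. n16.val = 8  [A₀.mk * -2 + 4]
31. n17.cnt = false  [terminal]
32. n18.mk = "nv"  [terminal]
33. n19.cnt = false  [terminal]
34. n16.hot = 2  [B.lab - 11]
35. n20.hot = 18  [terminal]
36. n11.cnt = 1  [A₀.mk * -2 - 3]
37. n21.hot = 0  [terminal]
38. n22.hot = 8  [terminal]
39. n10.hot = 16  [B.val * 2 - 20]
40. n9.val = true  [B.hot > 15]
41. n23.mk = "xq"  [terminal]
42. n0.val = true  [S₀.fin > 8]

29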